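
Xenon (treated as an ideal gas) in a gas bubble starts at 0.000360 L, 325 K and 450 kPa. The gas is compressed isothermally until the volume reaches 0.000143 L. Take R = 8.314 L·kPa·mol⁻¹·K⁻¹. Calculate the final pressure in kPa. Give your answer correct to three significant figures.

T constant ⇒ Boyle's law P V = const: T₂ = T₁; P₂ = P₁·(V₁/V₂) = 1133 kPa.

P₂ ≈ 1.13e+03 kPa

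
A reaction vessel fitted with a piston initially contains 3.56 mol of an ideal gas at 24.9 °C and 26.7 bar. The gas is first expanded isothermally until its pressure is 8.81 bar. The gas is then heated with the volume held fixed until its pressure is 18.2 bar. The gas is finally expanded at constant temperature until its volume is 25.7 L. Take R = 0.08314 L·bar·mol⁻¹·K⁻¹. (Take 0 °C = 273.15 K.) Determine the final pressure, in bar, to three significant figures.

Convert: T₁ = 298.0 K.
From PV = nRT: V₁ = nRT₁/P₁ = 3.304 L.
Isothermal, so P V is constant: T₂ = T₁; V₂ = V₁·(P₁/P₂) = 10.01 L.
V constant ⇒ P ∝ T: V₃ = V₂; T₃ = T₂·(P₃/P₂) = 615.7 K.
T constant ⇒ Boyle's law P V = const: T₄ = T₃; P₄ = P₃·(V₃/V₄) = 7.091 bar.

P₄ ≈ 7.09 bar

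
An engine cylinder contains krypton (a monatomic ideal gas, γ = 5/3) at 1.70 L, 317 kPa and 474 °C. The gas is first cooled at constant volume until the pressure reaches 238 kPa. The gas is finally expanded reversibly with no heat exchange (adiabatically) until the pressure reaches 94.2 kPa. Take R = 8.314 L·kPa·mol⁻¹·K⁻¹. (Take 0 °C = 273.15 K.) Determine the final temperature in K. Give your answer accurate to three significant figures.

T₃ ≈ 387 K

Convert: T₁ = 747.1 K.
V constant ⇒ P ∝ T: V₂ = V₁; T₂ = T₁·(P₂/P₁) = 561.0 K.
Adiabatic (γ = 5/3), T V^(γ−1) and P V^γ constant: T₃ = T₂·(P₃/P₂)^((γ−1)/γ) = 387.2 K; V₃ = V₂·(P₂/P₃)^(1/γ) = 2.965 L.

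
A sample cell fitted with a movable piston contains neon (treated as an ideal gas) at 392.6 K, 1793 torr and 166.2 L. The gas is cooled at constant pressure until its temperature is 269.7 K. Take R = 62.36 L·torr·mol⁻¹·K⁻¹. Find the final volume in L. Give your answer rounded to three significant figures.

P constant ⇒ V ∝ T: P₂ = P₁; V₂ = V₁·(T₂/T₁) = 114.2 L.

V₂ ≈ 114 L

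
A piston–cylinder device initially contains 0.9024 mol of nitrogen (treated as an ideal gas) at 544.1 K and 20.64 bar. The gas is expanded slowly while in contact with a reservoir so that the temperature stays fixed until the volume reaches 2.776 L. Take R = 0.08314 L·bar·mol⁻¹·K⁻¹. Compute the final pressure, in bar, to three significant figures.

P₂ ≈ 14.7 bar

From PV = nRT: V₁ = nRT₁/P₁ = 1.978 L.
Isothermal, so P V is constant: T₂ = T₁; P₂ = P₁·(V₁/V₂) = 14.71 bar.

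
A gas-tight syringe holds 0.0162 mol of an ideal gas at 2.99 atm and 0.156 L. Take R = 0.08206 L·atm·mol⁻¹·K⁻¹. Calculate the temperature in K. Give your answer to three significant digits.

T ≈ 351 K

PV = nRT ⇒ T = PV/(nR) = (2.99 × 0.156) / (0.0162 × 0.08206)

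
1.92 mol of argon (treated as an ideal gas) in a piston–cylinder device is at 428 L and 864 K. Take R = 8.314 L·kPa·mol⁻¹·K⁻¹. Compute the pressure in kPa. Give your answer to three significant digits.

PV = nRT ⇒ P = nRT/V = (1.92 × 8.314 × 864) / 428

P ≈ 32.2 kPa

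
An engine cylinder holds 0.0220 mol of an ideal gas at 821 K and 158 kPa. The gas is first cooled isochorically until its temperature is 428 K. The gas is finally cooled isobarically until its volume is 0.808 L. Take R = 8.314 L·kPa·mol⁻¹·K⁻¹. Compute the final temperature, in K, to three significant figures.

T₃ ≈ 364 K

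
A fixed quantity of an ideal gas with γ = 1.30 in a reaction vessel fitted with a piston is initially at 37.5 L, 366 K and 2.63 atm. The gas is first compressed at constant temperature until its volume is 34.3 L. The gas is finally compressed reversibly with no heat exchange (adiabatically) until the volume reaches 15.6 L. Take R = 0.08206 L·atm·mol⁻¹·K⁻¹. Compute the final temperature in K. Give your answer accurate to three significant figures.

T₃ ≈ 464 K

T constant ⇒ Boyle's law P V = const: T₂ = T₁; P₂ = P₁·(V₁/V₂) = 2.875 atm.
Reversible adiabatic, γ = 1.30: T₃ = T₂·(V₂/V₃)^(γ−1) = 463.6 K; P₃ = P₂·(V₂/V₃)^γ = 8.008 atm.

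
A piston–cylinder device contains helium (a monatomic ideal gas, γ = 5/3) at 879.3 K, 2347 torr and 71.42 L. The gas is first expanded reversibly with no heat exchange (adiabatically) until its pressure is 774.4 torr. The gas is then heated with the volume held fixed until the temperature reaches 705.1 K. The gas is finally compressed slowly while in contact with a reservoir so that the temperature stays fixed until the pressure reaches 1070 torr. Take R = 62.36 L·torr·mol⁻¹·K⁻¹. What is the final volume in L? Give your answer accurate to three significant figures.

Adiabatic (γ = 5/3), T V^(γ−1) and P V^γ constant: T₂ = T₁·(P₂/P₁)^((γ−1)/γ) = 564.3 K; V₂ = V₁·(P₁/P₂)^(1/γ) = 138.9 L.
V constant ⇒ P ∝ T: V₃ = V₂; P₃ = P₂·(T₃/T₂) = 967.6 torr.
Isothermal, so P V is constant: T₄ = T₃; V₄ = V₃·(P₃/P₄) = 125.6 L.

V₄ ≈ 126 L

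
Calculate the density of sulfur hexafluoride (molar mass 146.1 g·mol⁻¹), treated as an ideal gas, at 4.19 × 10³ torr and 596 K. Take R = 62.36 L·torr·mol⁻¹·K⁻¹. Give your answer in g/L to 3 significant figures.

ρ = PM/(RT) = (4.19e+03 × 146.1) / (62.36 × 596.0)

ρ ≈ 16.5 g/L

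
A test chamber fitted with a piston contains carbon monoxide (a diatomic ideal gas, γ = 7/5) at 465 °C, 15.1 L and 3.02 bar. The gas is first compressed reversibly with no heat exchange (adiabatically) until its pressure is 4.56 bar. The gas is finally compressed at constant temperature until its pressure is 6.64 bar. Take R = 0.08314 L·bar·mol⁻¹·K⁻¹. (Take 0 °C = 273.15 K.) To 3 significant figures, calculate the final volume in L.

Convert: T₁ = 738.1 K.
Reversible adiabatic, γ = 7/5: T₂ = T₁·(P₂/P₁)^((γ−1)/γ) = 830.4 K; V₂ = V₁·(P₁/P₂)^(1/γ) = 11.25 L.
T constant ⇒ Boyle's law P V = const: T₃ = T₂; V₃ = V₂·(P₂/P₃) = 7.726 L.

V₃ ≈ 7.73 L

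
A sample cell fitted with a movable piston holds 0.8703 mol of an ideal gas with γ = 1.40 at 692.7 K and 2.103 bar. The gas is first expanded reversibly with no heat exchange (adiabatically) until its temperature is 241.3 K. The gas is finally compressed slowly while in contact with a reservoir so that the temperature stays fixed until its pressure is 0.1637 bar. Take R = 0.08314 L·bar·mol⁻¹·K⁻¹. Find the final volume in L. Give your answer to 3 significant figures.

V₃ ≈ 107 L

From PV = nRT: V₁ = nRT₁/P₁ = 23.83 L.
Reversible adiabatic, γ = 1.40: P₂ = P₁·(T₂/T₁)^(γ/(γ−1)) = 0.05247 bar; V₂ = V₁·(T₁/T₂)^(1/(γ−1)) = 332.8 L.
T constant ⇒ Boyle's law P V = const: T₃ = T₂; V₃ = V₂·(P₂/P₃) = 106.7 L.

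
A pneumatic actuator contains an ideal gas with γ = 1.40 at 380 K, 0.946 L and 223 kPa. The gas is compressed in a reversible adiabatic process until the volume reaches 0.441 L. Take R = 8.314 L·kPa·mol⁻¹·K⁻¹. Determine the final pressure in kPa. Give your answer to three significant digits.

P₂ ≈ 649 kPa

Reversible adiabatic, γ = 1.40: T₂ = T₁·(V₁/V₂)^(γ−1) = 515.7 K; P₂ = P₁·(V₁/V₂)^γ = 649.1 kPa.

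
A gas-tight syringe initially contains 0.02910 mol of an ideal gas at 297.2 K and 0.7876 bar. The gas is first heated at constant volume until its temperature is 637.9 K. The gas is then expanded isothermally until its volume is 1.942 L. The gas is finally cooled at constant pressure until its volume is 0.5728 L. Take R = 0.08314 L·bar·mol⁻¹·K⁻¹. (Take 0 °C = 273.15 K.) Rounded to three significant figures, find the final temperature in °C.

From PV = nRT: V₁ = nRT₁/P₁ = 0.9129 L.
Isochoric, so P/T is constant: V₂ = V₁; P₂ = P₁·(T₂/T₁) = 1.690 bar.
Isothermal, so P V is constant: T₃ = T₂; P₃ = P₂·(V₂/V₃) = 0.7947 bar.
Isobaric, so V/T is constant: P₄ = P₃; T₄ = T₃·(V₄/V₃) = 188.2 K.

T₄ ≈ -85.0 °C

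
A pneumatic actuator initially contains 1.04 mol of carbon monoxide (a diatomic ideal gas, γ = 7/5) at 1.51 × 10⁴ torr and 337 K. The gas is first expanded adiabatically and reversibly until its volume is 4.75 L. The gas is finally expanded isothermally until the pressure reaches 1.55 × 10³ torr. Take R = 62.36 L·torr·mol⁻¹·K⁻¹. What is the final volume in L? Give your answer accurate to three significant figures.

From PV = nRT: V₁ = nRT₁/P₁ = 1.447 L.
Reversible adiabatic, γ = 7/5: T₂ = T₁·(V₁/V₂)^(γ−1) = 209.5 K; P₂ = P₁·(V₁/V₂)^γ = 2860 torr.
T constant ⇒ Boyle's law P V = const: T₃ = T₂; V₃ = V₂·(P₂/P₃) = 8.766 L.

V₃ ≈ 8.77 L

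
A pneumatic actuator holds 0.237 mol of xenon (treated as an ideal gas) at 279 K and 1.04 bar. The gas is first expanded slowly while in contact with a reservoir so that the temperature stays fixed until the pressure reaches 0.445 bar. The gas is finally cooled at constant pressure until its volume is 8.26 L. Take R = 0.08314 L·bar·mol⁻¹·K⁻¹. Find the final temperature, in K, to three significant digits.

T₃ ≈ 187 K

From PV = nRT: V₁ = nRT₁/P₁ = 5.286 L.
Isothermal, so P V is constant: T₂ = T₁; V₂ = V₁·(P₁/P₂) = 12.35 L.
Isobaric, so V/T is constant: P₃ = P₂; T₃ = T₂·(V₃/V₂) = 186.5 K.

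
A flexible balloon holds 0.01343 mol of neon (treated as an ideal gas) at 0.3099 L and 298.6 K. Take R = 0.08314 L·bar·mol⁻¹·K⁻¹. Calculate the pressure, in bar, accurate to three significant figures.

P ≈ 1.08 bar

PV = nRT ⇒ P = nRT/V = (0.01343 × 0.08314 × 298.6) / 0.3099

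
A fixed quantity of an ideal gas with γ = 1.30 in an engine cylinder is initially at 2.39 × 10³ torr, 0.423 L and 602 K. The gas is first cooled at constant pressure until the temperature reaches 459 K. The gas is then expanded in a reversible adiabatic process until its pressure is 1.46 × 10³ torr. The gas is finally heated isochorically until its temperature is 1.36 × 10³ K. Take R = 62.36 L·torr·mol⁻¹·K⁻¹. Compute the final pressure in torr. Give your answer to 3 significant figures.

P₄ ≈ 4.85e+03 torr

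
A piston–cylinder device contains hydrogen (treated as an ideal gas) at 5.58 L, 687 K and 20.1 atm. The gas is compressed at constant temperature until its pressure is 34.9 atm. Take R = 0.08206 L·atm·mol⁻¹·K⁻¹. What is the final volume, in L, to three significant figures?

T constant ⇒ Boyle's law P V = const: T₂ = T₁; V₂ = V₁·(P₁/P₂) = 3.214 L.

V₂ ≈ 3.21 L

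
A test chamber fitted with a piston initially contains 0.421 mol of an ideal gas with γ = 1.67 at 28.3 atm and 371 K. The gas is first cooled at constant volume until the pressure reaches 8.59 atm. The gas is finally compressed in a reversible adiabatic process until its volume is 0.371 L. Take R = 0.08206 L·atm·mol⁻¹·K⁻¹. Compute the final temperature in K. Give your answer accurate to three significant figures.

From PV = nRT: V₁ = nRT₁/P₁ = 0.4529 L.
Isochoric, so P/T is constant: V₂ = V₁; T₂ = T₁·(P₂/P₁) = 112.6 K.
Reversible adiabatic, γ = 1.67: T₃ = T₂·(V₂/V₃)^(γ−1) = 128.7 K; P₃ = P₂·(V₂/V₃)^γ = 11.99 atm.

T₃ ≈ 129 K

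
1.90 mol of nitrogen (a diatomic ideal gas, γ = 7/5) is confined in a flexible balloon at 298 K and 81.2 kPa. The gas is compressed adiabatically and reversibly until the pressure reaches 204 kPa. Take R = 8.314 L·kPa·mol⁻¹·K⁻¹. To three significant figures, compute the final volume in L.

From PV = nRT: V₁ = nRT₁/P₁ = 57.97 L.
Adiabatic (γ = 7/5), T V^(γ−1) and P V^γ constant: T₂ = T₁·(P₂/P₁)^((γ−1)/γ) = 387.7 K; V₂ = V₁·(P₁/P₂)^(1/γ) = 30.02 L.

V₂ ≈ 30.0 L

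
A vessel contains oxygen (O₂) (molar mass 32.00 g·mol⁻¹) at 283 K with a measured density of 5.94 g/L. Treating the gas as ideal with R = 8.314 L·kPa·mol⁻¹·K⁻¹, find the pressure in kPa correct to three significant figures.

P ≈ 437 kPa

ρ = PM/(RT) ⇒ P = ρRT/M = (5.94 × 8.314 × 283.0) / 32.00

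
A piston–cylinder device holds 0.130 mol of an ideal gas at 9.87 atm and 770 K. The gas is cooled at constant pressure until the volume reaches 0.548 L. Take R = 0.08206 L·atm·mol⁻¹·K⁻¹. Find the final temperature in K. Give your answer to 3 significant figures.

From PV = nRT: V₁ = nRT₁/P₁ = 0.8322 L.
Isobaric, so V/T is constant: P₂ = P₁; T₂ = T₁·(V₂/V₁) = 507.0 K.

T₂ ≈ 507 K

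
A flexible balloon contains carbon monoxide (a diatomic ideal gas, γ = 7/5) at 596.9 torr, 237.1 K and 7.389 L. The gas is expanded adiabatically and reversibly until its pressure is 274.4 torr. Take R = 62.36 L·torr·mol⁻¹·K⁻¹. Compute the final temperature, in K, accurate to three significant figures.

T₂ ≈ 190 K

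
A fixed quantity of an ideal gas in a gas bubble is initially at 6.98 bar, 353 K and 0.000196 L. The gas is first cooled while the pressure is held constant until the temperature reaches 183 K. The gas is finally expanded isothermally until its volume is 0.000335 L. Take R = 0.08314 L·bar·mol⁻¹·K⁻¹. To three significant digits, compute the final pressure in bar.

P₃ ≈ 2.12 bar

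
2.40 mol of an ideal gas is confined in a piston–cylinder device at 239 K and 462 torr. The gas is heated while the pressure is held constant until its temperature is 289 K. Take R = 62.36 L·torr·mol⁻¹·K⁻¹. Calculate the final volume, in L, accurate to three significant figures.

V₂ ≈ 93.6 L

From PV = nRT: V₁ = nRT₁/P₁ = 77.42 L.
Isobaric, so V/T is constant: P₂ = P₁; V₂ = V₁·(T₂/T₁) = 93.62 L.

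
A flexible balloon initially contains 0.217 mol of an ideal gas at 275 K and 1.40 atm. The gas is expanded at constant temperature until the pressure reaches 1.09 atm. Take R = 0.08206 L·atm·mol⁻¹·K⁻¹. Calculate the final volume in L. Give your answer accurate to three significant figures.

V₂ ≈ 4.49 L

From PV = nRT: V₁ = nRT₁/P₁ = 3.498 L.
Isothermal, so P V is constant: T₂ = T₁; V₂ = V₁·(P₁/P₂) = 4.493 L.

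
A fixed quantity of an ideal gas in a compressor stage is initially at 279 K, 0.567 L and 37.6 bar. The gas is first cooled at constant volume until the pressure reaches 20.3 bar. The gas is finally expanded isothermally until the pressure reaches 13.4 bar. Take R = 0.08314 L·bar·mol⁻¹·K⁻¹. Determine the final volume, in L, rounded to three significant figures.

Isochoric, so P/T is constant: V₂ = V₁; T₂ = T₁·(P₂/P₁) = 150.6 K.
Isothermal, so P V is constant: T₃ = T₂; V₃ = V₂·(P₂/P₃) = 0.8590 L.

V₃ ≈ 0.859 L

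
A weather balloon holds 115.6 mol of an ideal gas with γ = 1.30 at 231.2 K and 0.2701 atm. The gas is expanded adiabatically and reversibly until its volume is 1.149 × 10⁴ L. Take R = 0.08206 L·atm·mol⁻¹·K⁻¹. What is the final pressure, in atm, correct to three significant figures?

P₂ ≈ 0.172 atm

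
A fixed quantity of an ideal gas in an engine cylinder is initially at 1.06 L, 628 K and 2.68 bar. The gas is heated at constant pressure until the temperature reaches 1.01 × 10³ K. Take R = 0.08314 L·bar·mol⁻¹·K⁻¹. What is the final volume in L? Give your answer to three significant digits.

P constant ⇒ V ∝ T: P₂ = P₁; V₂ = V₁·(T₂/T₁) = 1.705 L.

V₂ ≈ 1.70 L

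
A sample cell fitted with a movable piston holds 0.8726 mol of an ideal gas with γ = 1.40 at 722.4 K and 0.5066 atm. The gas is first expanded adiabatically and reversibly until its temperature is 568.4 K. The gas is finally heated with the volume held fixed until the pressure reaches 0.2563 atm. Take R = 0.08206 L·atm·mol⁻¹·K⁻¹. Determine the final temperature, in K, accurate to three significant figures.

T₃ ≈ 666 K

From PV = nRT: V₁ = nRT₁/P₁ = 102.1 L.
Reversible adiabatic, γ = 1.40: P₂ = P₁·(T₂/T₁)^(γ/(γ−1)) = 0.2189 atm; V₂ = V₁·(T₁/T₂)^(1/(γ−1)) = 185.9 L.
V constant ⇒ P ∝ T: V₃ = V₂; T₃ = T₂·(P₃/P₂) = 665.5 K.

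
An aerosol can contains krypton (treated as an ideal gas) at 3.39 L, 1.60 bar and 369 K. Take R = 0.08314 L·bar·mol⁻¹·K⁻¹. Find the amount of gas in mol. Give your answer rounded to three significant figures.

PV = nRT ⇒ n = PV/(RT) = (1.60 × 3.39) / (0.08314 × 369)

n ≈ 0.177 mol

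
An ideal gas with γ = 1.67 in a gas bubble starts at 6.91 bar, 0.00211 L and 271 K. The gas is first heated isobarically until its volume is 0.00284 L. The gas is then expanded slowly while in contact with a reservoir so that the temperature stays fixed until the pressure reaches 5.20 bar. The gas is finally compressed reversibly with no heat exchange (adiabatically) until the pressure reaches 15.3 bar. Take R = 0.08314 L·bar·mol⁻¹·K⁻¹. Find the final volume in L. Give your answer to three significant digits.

V₄ ≈ 0.00198 L

P constant ⇒ V ∝ T: P₂ = P₁; T₂ = T₁·(V₂/V₁) = 364.8 K.
Isothermal, so P V is constant: T₃ = T₂; V₃ = V₂·(P₂/P₃) = 0.003774 L.
Adiabatic (γ = 1.67), T V^(γ−1) and P V^γ constant: T₄ = T₃·(P₄/P₃)^((γ−1)/γ) = 562.4 K; V₄ = V₃·(P₃/P₄)^(1/γ) = 0.001978 L.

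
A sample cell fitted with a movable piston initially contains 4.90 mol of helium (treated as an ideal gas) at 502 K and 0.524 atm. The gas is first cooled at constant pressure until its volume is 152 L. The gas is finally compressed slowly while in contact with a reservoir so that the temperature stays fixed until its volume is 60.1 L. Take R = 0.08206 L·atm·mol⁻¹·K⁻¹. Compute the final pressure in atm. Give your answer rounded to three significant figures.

P₃ ≈ 1.33 atm

From PV = nRT: V₁ = nRT₁/P₁ = 385.2 L.
Isobaric, so V/T is constant: P₂ = P₁; T₂ = T₁·(V₂/V₁) = 198.1 K.
Isothermal, so P V is constant: T₃ = T₂; P₃ = P₂·(V₂/V₃) = 1.325 atm.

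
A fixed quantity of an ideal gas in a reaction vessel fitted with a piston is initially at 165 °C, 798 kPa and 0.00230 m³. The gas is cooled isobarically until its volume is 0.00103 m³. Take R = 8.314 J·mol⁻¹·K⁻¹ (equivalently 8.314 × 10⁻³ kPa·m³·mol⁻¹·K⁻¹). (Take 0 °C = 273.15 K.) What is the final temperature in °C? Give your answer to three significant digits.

Convert: T₁ = 438.1 K.
P constant ⇒ V ∝ T: P₂ = P₁; T₂ = T₁·(V₂/V₁) = 196.2 K.

T₂ ≈ -76.9 °C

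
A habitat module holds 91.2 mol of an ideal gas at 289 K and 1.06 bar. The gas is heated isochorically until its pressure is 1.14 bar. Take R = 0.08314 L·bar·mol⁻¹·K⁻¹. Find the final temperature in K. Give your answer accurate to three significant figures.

T₂ ≈ 311 K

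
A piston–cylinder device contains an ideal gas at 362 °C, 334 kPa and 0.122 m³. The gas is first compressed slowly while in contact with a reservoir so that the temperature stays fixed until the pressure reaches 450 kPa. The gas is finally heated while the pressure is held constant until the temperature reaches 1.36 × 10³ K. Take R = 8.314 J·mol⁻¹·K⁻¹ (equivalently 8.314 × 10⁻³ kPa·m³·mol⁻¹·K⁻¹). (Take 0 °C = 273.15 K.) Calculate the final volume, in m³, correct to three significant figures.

V₃ ≈ 0.194 m³

Convert: T₁ = 635.1 K.
Isothermal, so P V is constant: T₂ = T₁; V₂ = V₁·(P₁/P₂) = 0.09055 m³.
Isobaric, so V/T is constant: P₃ = P₂; V₃ = V₂·(T₃/T₂) = 0.1939 m³.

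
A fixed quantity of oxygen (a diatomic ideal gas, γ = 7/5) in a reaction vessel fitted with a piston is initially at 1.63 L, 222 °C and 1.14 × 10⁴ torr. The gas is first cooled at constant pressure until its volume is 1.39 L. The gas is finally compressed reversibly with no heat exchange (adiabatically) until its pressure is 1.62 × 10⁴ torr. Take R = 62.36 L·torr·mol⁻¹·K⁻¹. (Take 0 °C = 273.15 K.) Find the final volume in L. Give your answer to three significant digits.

Convert: T₁ = 495.1 K.
P constant ⇒ V ∝ T: P₂ = P₁; T₂ = T₁·(V₂/V₁) = 422.2 K.
Reversible adiabatic, γ = 7/5: T₃ = T₂·(P₃/P₂)^((γ−1)/γ) = 466.8 K; V₃ = V₂·(P₂/P₃)^(1/γ) = 1.081 L.

V₃ ≈ 1.08 L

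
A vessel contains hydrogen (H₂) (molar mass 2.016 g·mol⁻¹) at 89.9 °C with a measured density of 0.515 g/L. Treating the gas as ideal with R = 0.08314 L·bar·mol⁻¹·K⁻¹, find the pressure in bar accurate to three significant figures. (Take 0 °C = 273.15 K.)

ρ = PM/(RT) ⇒ P = ρRT/M = (0.515 × 0.08314 × 363.0) / 2.016

P ≈ 7.71 bar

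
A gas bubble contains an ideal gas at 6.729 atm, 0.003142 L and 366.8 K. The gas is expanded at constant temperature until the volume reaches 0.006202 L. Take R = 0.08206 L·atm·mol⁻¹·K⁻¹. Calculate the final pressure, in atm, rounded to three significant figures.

Isothermal, so P V is constant: T₂ = T₁; P₂ = P₁·(V₁/V₂) = 3.409 atm.

P₂ ≈ 3.41 atm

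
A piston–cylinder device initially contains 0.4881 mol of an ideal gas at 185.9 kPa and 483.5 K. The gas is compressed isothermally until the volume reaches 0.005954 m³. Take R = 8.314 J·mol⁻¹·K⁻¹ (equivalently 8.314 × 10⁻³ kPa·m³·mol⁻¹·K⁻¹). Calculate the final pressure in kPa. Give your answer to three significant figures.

P₂ ≈ 330 kPa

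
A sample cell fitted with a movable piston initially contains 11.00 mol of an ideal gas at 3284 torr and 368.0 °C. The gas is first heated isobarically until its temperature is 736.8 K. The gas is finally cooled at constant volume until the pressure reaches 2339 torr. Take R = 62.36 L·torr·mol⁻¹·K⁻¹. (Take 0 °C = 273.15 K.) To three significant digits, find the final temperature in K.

Convert: T₁ = 641.1 K.
From PV = nRT: V₁ = nRT₁/P₁ = 133.9 L.
P constant ⇒ V ∝ T: P₂ = P₁; V₂ = V₁·(T₂/T₁) = 153.9 L.
V constant ⇒ P ∝ T: V₃ = V₂; T₃ = T₂·(P₃/P₂) = 524.8 K.

T₃ ≈ 525 K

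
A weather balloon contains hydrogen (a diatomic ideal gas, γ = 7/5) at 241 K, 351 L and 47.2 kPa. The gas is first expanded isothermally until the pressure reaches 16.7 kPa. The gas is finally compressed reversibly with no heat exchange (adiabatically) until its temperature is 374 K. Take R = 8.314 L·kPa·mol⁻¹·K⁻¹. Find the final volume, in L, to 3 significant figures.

V₃ ≈ 331 L

T constant ⇒ Boyle's law P V = const: T₂ = T₁; V₂ = V₁·(P₁/P₂) = 992.0 L.
Reversible adiabatic, γ = 7/5: P₃ = P₂·(T₃/T₂)^(γ/(γ−1)) = 77.75 kPa; V₃ = V₂·(T₂/T₃)^(1/(γ−1)) = 330.7 L.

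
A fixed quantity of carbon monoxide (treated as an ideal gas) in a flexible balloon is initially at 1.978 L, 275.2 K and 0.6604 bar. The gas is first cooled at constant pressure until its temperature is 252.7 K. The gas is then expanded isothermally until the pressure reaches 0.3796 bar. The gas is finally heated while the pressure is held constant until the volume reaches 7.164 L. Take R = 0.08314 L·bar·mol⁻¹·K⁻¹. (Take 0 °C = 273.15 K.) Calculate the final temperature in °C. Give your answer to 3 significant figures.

Isobaric, so V/T is constant: P₂ = P₁; V₂ = V₁·(T₂/T₁) = 1.816 L.
Isothermal, so P V is constant: T₃ = T₂; V₃ = V₂·(P₂/P₃) = 3.160 L.
Isobaric, so V/T is constant: P₄ = P₃; T₄ = T₃·(V₄/V₃) = 572.9 K.

T₄ ≈ 300 °C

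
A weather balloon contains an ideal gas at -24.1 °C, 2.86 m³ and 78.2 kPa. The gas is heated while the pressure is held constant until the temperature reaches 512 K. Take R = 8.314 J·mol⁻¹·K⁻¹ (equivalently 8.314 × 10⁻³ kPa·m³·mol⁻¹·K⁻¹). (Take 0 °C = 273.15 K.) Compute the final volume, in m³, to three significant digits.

V₂ ≈ 5.88 m³

Convert: T₁ = 249.0 K.
Isobaric, so V/T is constant: P₂ = P₁; V₂ = V₁·(T₂/T₁) = 5.880 m³.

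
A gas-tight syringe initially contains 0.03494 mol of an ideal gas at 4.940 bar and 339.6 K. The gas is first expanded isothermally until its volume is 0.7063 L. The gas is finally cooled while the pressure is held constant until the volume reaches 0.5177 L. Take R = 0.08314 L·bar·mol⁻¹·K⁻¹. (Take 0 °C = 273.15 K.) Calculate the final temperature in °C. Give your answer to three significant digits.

From PV = nRT: V₁ = nRT₁/P₁ = 0.1997 L.
Isothermal, so P V is constant: T₂ = T₁; P₂ = P₁·(V₁/V₂) = 1.397 bar.
P constant ⇒ V ∝ T: P₃ = P₂; T₃ = T₂·(V₃/V₂) = 248.9 K.

T₃ ≈ -24.2 °C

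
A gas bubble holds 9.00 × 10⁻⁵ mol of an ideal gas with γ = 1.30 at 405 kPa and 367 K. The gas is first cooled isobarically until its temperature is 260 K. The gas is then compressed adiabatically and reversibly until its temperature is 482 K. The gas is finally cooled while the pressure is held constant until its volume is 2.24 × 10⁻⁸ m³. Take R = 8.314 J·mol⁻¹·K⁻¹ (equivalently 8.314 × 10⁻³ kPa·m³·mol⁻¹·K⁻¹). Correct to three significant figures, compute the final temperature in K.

From PV = nRT: V₁ = nRT₁/P₁ = 6.781e-07 m³.
Isobaric, so V/T is constant: P₂ = P₁; V₂ = V₁·(T₂/T₁) = 4.804e-07 m³.
Adiabatic (γ = 1.30), T V^(γ−1) and P V^γ constant: P₃ = P₂·(T₃/T₂)^(γ/(γ−1)) = 5876 kPa; V₃ = V₂·(T₂/T₃)^(1/(γ−1)) = 6.138e-08 m³.
P constant ⇒ V ∝ T: P₄ = P₃; T₄ = T₃·(V₄/V₃) = 175.9 K.

T₄ ≈ 176 K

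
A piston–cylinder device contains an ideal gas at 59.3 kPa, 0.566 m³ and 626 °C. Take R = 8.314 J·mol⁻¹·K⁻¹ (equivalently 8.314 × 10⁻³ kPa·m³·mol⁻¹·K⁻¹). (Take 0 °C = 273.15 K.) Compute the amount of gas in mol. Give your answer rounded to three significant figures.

n ≈ 4.49 mol

Convert: T = 899.15 K.
PV = nRT ⇒ n = PV/(RT) = (59.3 × 0.566) / (8.314 × 10⁻³ × 899.15)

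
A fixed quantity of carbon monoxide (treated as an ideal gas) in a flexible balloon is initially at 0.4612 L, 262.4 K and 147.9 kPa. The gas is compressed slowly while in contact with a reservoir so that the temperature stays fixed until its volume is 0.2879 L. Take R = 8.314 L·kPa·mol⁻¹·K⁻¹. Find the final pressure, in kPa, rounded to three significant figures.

Isothermal, so P V is constant: T₂ = T₁; P₂ = P₁·(V₁/V₂) = 236.9 kPa.

P₂ ≈ 237 kPa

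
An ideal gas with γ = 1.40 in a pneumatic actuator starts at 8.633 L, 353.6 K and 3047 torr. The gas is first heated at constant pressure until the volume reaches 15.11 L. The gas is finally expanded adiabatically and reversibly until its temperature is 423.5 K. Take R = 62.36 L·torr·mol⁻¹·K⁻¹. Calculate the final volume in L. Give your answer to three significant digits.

Isobaric, so V/T is constant: P₂ = P₁; T₂ = T₁·(V₂/V₁) = 618.9 K.
Adiabatic (γ = 1.40), T V^(γ−1) and P V^γ constant: P₃ = P₂·(T₃/T₂)^(γ/(γ−1)) = 807.6 torr; V₃ = V₂·(T₂/T₃)^(1/(γ−1)) = 39.01 L.

V₃ ≈ 39.0 L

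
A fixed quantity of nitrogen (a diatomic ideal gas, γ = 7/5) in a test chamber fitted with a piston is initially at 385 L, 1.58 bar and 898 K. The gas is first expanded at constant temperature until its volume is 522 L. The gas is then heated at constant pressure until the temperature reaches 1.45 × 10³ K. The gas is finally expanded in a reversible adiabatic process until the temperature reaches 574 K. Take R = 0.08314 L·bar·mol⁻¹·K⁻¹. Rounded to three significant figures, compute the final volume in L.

V₄ ≈ 8.55e+03 L

T constant ⇒ Boyle's law P V = const: T₂ = T₁; P₂ = P₁·(V₁/V₂) = 1.165 bar.
Isobaric, so V/T is constant: P₃ = P₂; V₃ = V₂·(T₃/T₂) = 842.9 L.
Adiabatic (γ = 7/5), T V^(γ−1) and P V^γ constant: P₄ = P₃·(T₄/T₃)^(γ/(γ−1)) = 0.04548 bar; V₄ = V₃·(T₃/T₄)^(1/(γ−1)) = 8549 L.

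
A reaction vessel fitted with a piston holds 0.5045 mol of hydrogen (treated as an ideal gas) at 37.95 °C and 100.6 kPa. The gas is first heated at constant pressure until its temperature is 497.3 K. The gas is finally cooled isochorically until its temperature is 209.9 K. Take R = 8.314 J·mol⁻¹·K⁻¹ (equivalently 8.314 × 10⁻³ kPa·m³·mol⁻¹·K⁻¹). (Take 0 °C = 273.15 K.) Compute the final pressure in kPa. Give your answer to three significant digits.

Convert: T₁ = 311.1 K.
From PV = nRT: V₁ = nRT₁/P₁ = 0.01297 m³.
P constant ⇒ V ∝ T: P₂ = P₁; V₂ = V₁·(T₂/T₁) = 0.02073 m³.
V constant ⇒ P ∝ T: V₃ = V₂; P₃ = P₂·(T₃/T₂) = 42.46 kPa.

P₃ ≈ 42.5 kPa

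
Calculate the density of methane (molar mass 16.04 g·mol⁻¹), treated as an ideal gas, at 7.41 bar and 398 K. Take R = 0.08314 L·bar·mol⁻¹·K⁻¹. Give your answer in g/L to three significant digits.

ρ = PM/(RT) = (7.41 × 16.04) / (0.08314 × 398.0)

ρ ≈ 3.59 g/L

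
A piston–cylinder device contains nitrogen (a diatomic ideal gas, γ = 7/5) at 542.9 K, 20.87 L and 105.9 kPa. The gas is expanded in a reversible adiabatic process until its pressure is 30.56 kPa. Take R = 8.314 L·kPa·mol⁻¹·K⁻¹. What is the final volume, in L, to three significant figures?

Reversible adiabatic, γ = 7/5: T₂ = T₁·(P₂/P₁)^((γ−1)/γ) = 380.6 K; V₂ = V₁·(P₁/P₂)^(1/γ) = 50.71 L.

V₂ ≈ 50.7 L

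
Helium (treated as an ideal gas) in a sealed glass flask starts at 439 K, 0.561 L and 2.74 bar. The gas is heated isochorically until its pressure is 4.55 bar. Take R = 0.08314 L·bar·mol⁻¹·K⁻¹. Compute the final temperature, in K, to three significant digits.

V constant ⇒ P ∝ T: V₂ = V₁; T₂ = T₁·(P₂/P₁) = 729.0 K.

T₂ ≈ 729 K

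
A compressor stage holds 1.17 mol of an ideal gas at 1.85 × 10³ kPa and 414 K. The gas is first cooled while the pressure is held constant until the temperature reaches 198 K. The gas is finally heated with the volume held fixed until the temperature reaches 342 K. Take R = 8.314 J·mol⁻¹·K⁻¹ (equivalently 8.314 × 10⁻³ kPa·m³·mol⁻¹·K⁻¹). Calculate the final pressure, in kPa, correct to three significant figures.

P₃ ≈ 3.20e+03 kPa

From PV = nRT: V₁ = nRT₁/P₁ = 0.002177 m³.
Isobaric, so V/T is constant: P₂ = P₁; V₂ = V₁·(T₂/T₁) = 0.001041 m³.
V constant ⇒ P ∝ T: V₃ = V₂; P₃ = P₂·(T₃/T₂) = 3195 kPa.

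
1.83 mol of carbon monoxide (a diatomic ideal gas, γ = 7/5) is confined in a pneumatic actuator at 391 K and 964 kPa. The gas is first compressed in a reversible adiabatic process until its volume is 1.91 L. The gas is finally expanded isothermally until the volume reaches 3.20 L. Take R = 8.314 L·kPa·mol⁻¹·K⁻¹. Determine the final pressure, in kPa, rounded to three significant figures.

P₃ ≈ 2.97e+03 kPa

From PV = nRT: V₁ = nRT₁/P₁ = 6.171 L.
Reversible adiabatic, γ = 7/5: T₂ = T₁·(V₁/V₂)^(γ−1) = 625.0 K; P₂ = P₁·(V₁/V₂)^γ = 4979 kPa.
T constant ⇒ Boyle's law P V = const: T₃ = T₂; P₃ = P₂·(V₂/V₃) = 2972 kPa.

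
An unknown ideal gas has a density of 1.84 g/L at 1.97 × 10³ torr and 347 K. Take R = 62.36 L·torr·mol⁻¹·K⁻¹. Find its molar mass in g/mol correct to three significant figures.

ρ = PM/(RT) ⇒ M = ρRT/P = (1.84 × 62.36 × 347.0) / 1.97e+03

M ≈ 20.2 g/mol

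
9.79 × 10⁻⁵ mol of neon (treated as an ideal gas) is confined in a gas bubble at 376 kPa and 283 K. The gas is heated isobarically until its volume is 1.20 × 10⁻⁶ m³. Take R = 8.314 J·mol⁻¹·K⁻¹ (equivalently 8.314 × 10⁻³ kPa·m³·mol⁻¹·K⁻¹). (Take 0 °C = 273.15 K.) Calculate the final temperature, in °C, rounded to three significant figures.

T₂ ≈ 281 °C

From PV = nRT: V₁ = nRT₁/P₁ = 6.126e-07 m³.
P constant ⇒ V ∝ T: P₂ = P₁; T₂ = T₁·(V₂/V₁) = 554.3 K.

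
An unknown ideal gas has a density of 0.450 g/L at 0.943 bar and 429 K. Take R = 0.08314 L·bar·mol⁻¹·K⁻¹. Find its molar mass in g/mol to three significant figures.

ρ = PM/(RT) ⇒ M = ρRT/P = (0.450 × 0.08314 × 429.0) / 0.943

M ≈ 17.0 g/mol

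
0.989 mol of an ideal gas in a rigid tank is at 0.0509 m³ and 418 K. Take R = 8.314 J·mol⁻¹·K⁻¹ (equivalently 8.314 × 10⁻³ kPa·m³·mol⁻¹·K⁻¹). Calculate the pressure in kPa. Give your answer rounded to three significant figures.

P ≈ 67.5 kPa

PV = nRT ⇒ P = nRT/V = (0.989 × 8.314 × 10⁻³ × 418) / 0.0509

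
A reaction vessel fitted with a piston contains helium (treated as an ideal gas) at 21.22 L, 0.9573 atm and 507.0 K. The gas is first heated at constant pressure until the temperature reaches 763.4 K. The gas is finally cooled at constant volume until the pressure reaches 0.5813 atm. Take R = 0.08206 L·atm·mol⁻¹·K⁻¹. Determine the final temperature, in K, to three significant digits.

T₃ ≈ 464 K

Isobaric, so V/T is constant: P₂ = P₁; V₂ = V₁·(T₂/T₁) = 31.95 L.
V constant ⇒ P ∝ T: V₃ = V₂; T₃ = T₂·(P₃/P₂) = 463.6 K.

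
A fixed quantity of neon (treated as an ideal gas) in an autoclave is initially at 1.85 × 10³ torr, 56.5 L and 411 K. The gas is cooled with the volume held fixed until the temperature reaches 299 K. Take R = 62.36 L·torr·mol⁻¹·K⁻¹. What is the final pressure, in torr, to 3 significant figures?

V constant ⇒ P ∝ T: V₂ = V₁; P₂ = P₁·(T₂/T₁) = 1346 torr.

P₂ ≈ 1.35e+03 torr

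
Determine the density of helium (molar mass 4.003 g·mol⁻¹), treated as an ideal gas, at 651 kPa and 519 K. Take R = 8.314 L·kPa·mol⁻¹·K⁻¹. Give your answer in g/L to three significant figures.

ρ ≈ 0.604 g/L

ρ = PM/(RT) = (651 × 4.003) / (8.314 × 519.0)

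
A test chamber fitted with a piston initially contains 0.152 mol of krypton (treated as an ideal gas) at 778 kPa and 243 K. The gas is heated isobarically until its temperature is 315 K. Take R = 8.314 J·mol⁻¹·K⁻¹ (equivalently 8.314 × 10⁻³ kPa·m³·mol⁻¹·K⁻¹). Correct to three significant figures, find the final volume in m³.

V₂ ≈ 0.000512 m³

From PV = nRT: V₁ = nRT₁/P₁ = 0.0003947 m³.
Isobaric, so V/T is constant: P₂ = P₁; V₂ = V₁·(T₂/T₁) = 0.0005117 m³.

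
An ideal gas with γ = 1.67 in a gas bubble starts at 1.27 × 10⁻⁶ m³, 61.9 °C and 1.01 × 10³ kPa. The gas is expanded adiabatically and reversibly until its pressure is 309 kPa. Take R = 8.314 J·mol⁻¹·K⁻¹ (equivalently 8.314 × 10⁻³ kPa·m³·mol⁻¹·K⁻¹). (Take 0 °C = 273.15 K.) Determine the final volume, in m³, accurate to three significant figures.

V₂ ≈ 2.58e-06 m³

Convert: T₁ = 335.0 K.
Reversible adiabatic, γ = 1.67: T₂ = T₁·(P₂/P₁)^((γ−1)/γ) = 208.3 K; V₂ = V₁·(P₁/P₂)^(1/γ) = 2.581e-06 m³.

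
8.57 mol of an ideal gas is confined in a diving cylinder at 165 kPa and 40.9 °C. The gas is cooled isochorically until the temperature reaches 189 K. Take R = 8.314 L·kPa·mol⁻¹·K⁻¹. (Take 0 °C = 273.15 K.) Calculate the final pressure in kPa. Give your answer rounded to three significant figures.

P₂ ≈ 99.3 kPa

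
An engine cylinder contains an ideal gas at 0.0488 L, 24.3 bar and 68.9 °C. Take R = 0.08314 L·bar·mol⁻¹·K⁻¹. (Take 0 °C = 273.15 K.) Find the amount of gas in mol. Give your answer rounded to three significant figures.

Convert: T = 342.05 K.
PV = nRT ⇒ n = PV/(RT) = (24.3 × 0.0488) / (0.08314 × 342.05)

n ≈ 0.0417 mol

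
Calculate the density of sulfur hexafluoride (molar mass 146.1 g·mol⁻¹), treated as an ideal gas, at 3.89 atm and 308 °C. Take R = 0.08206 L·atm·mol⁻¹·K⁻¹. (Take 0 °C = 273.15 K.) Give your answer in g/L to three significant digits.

ρ = PM/(RT) = (3.89 × 146.1) / (0.08206 × 581.1)

ρ ≈ 11.9 g/L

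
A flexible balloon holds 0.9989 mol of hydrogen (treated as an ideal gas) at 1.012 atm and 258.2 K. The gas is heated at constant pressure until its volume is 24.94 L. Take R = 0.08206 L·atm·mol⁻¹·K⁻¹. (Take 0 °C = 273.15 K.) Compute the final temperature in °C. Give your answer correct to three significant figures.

From PV = nRT: V₁ = nRT₁/P₁ = 20.91 L.
P constant ⇒ V ∝ T: P₂ = P₁; T₂ = T₁·(V₂/V₁) = 307.9 K.

T₂ ≈ 34.8 °C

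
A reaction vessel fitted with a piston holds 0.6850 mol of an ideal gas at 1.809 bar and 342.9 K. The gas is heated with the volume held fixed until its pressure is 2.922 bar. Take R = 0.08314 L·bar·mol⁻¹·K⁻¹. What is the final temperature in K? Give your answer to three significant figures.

From PV = nRT: V₁ = nRT₁/P₁ = 10.80 L.
V constant ⇒ P ∝ T: V₂ = V₁; T₂ = T₁·(P₂/P₁) = 553.9 K.

T₂ ≈ 554 K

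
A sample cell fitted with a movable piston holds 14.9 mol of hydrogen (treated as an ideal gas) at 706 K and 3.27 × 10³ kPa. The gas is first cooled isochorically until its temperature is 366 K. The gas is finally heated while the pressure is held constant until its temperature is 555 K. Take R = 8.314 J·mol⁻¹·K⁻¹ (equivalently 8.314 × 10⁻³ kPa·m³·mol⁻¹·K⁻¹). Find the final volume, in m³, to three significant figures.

V₃ ≈ 0.0406 m³

From PV = nRT: V₁ = nRT₁/P₁ = 0.02675 m³.
Isochoric, so P/T is constant: V₂ = V₁; P₂ = P₁·(T₂/T₁) = 1695 kPa.
P constant ⇒ V ∝ T: P₃ = P₂; V₃ = V₂·(T₃/T₂) = 0.04056 m³.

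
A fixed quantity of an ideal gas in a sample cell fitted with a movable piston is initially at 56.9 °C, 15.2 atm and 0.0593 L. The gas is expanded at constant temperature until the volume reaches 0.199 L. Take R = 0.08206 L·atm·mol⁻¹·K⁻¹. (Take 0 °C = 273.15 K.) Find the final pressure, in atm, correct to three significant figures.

Convert: T₁ = 330.0 K.
Isothermal, so P V is constant: T₂ = T₁; P₂ = P₁·(V₁/V₂) = 4.529 atm.

P₂ ≈ 4.53 atm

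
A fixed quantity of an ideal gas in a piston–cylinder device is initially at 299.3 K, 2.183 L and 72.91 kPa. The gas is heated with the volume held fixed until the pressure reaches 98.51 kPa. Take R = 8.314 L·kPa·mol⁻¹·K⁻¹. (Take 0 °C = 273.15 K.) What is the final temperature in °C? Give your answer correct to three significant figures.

T₂ ≈ 131 °C

Isochoric, so P/T is constant: V₂ = V₁; T₂ = T₁·(P₂/P₁) = 404.4 K.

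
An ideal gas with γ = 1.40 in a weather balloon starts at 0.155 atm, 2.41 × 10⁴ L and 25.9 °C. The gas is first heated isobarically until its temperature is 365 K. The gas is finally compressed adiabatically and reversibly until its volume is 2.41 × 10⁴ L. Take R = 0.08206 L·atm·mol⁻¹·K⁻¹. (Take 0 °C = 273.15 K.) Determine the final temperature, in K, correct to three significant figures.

T₃ ≈ 395 K

Convert: T₁ = 299.0 K.
Isobaric, so V/T is constant: P₂ = P₁; V₂ = V₁·(T₂/T₁) = 2.941e+04 L.
Reversible adiabatic, γ = 1.40: T₃ = T₂·(V₂/V₃)^(γ−1) = 395.3 K; P₃ = P₂·(V₂/V₃)^γ = 0.2049 atm.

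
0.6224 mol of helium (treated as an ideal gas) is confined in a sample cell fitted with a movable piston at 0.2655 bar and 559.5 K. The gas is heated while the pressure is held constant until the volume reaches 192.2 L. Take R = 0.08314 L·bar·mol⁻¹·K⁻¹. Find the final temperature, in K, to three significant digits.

From PV = nRT: V₁ = nRT₁/P₁ = 109.0 L.
P constant ⇒ V ∝ T: P₂ = P₁; T₂ = T₁·(V₂/V₁) = 986.1 K.

T₂ ≈ 986 K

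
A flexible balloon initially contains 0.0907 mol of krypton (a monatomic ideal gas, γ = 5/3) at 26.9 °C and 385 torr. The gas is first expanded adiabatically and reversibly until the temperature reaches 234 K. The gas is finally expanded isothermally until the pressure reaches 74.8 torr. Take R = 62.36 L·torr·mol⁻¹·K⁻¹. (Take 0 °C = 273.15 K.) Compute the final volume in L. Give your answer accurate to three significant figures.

V₃ ≈ 17.7 L

Convert: T₁ = 300.0 K.
From PV = nRT: V₁ = nRT₁/P₁ = 4.408 L.
Reversible adiabatic, γ = 5/3: P₂ = P₁·(T₂/T₁)^(γ/(γ−1)) = 206.8 torr; V₂ = V₁·(T₁/T₂)^(1/(γ−1)) = 6.400 L.
Isothermal, so P V is constant: T₃ = T₂; V₃ = V₂·(P₂/P₃) = 17.69 L.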